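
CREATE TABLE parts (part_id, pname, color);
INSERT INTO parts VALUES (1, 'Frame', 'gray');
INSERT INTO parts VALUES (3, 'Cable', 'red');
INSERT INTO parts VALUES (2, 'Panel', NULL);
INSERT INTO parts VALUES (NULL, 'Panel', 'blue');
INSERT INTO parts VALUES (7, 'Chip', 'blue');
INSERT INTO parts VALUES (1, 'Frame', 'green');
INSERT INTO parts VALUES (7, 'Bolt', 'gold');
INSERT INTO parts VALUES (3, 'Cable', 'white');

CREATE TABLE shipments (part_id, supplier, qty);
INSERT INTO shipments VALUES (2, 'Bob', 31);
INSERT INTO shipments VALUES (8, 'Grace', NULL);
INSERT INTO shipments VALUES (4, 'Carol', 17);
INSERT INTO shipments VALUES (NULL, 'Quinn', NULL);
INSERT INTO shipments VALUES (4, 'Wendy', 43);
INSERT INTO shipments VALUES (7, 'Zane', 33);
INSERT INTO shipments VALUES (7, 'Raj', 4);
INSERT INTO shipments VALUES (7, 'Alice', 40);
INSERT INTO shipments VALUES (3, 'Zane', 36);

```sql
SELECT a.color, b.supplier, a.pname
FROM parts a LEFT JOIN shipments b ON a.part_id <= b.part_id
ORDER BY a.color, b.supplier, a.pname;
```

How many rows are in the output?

LEFT JOIN keeps every row from `parts`; unmatched rows get NULL for `shipments`'s columns.
Matching on a.part_id <= b.part_id. A NULL in a compared column never satisfies the condition.
Matched pairs: 46; unmatched a rows kept: 1.
Total: 46 matched + 1 padded = 47 rows.

47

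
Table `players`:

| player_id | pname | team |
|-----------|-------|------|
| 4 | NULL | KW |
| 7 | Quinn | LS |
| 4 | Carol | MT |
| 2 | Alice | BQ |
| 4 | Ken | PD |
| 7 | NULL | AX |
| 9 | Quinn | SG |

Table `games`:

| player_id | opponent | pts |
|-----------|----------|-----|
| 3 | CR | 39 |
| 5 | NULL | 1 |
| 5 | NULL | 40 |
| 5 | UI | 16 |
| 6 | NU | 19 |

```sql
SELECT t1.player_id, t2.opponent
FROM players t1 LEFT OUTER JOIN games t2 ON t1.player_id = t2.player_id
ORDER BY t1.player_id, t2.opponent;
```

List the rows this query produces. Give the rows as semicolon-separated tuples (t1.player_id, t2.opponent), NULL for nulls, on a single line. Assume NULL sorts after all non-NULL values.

LEFT JOIN keeps every row from `players`; unmatched rows get NULL for `games`'s columns.
Matching on t1.player_id = t2.player_id.
Matched pairs: 0; unmatched t1 rows kept: 7.

(2, NULL); (4, NULL); (4, NULL); (4, NULL); (7, NULL); (7, NULL); (9, NULL)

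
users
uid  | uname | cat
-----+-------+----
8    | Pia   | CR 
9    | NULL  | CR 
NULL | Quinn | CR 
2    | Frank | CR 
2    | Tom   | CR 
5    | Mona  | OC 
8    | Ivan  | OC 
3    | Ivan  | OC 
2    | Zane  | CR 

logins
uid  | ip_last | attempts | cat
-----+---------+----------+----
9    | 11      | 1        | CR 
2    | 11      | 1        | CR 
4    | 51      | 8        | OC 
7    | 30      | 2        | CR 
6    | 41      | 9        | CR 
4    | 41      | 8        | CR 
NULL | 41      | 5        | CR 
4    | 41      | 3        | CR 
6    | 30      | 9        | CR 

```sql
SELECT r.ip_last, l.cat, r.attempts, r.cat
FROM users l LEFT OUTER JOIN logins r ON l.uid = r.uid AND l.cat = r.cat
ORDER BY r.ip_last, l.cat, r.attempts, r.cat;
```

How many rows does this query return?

9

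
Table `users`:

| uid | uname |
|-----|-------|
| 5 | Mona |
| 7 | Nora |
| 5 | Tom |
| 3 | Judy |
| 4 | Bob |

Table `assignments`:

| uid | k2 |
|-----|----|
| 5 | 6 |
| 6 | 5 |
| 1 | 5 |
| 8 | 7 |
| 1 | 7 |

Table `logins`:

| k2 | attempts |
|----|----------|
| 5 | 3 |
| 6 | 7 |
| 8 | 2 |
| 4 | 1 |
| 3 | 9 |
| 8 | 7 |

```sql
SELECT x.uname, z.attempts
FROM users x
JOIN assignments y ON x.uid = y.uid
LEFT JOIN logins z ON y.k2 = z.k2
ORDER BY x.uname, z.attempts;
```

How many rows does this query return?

Evaluate left to right. First `users x INNER JOIN assignments y` on uid: 2 row(s).
Then LEFT JOIN `logins z` on k2: each of those 2 rows is kept; rows whose y.k2 has no match in z get NULL for z's columns.
Result: 2 row(s).

2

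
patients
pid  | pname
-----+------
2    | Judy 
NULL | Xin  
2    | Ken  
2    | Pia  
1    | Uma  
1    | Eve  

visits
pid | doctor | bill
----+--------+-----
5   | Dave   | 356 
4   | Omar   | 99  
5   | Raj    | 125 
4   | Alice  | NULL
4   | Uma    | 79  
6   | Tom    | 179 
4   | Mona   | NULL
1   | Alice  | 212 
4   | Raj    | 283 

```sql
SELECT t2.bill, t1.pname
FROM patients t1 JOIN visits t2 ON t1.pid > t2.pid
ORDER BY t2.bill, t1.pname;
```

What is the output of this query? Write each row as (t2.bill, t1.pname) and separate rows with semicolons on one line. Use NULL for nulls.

INNER JOIN keeps only pairs where the ON condition holds.
Matching on t1.pid > t2.pid. A NULL in a compared column never satisfies the condition.
- t1[0] pid=2 → 1 match(es) in t2 → 1 row(s).
- t1[1] pid=NULL → no match; dropped.
- t1[2] pid=2 → 1 match(es) in t2 → 1 row(s).
- t1[3] pid=2 → 1 match(es) in t2 → 1 row(s).
- t1[4] pid=1 → no match; dropped.
- t1[5] pid=1 → no match; dropped.
After projecting and ordering:
t2.bill | t1.pname
212 | Judy
212 | Ken
212 | Pia

(212, Judy); (212, Ken); (212, Pia)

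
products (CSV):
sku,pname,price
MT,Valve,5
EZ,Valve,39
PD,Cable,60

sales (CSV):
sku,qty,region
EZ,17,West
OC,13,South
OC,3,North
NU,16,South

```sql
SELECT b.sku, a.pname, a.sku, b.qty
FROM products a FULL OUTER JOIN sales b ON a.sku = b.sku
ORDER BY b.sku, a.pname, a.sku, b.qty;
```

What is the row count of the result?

6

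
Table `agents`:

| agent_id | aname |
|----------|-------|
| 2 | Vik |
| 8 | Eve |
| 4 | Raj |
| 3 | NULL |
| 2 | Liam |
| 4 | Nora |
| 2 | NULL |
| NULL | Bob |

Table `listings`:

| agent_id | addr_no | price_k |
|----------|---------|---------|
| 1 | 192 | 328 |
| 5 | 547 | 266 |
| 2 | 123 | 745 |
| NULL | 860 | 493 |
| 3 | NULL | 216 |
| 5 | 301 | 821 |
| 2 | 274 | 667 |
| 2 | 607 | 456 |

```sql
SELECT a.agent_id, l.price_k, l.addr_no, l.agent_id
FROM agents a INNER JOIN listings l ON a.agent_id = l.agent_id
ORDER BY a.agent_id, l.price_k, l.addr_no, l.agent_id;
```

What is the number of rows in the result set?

10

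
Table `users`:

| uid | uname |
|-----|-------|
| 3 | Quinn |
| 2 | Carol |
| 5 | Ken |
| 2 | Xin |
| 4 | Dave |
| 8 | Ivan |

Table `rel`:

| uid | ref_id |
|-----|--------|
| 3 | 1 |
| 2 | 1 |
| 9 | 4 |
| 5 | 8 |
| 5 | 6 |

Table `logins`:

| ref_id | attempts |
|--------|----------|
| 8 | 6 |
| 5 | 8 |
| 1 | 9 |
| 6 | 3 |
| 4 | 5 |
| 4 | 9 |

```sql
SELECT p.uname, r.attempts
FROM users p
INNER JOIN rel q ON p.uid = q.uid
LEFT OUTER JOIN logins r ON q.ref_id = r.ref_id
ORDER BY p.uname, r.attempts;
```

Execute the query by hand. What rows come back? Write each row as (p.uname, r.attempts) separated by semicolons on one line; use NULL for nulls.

Step 1 — p INNER JOIN q on uid → 5 row(s).
Then LEFT JOIN `logins r` on ref_id: each of those 5 rows is kept; rows whose q.ref_id has no match in r get NULL for r's columns.

(Carol, 9); (Ken, 3); (Ken, 6); (Quinn, 9); (Xin, 9)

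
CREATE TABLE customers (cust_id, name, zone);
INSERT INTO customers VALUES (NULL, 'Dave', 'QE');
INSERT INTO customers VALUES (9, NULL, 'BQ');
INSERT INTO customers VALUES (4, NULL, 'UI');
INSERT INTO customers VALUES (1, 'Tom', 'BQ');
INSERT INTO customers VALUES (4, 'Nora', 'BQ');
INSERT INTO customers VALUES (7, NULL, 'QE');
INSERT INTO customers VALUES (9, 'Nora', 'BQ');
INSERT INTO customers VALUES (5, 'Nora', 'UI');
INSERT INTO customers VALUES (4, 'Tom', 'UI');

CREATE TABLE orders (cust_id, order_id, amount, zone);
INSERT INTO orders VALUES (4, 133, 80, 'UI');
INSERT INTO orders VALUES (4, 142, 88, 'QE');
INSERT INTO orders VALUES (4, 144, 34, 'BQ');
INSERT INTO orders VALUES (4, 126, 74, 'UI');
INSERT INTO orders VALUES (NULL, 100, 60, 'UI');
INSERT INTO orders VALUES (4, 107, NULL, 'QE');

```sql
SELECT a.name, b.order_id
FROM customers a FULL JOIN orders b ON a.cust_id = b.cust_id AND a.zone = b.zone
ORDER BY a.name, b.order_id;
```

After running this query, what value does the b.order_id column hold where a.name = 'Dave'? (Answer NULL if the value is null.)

NULL

FULL OUTER JOIN keeps every row from both sides; unmatched rows get NULL for the other side's columns.
Matching on a.cust_id = b.cust_id AND a.zone = b.zone. A NULL in a compared column never satisfies the condition.
- cust_id=NULL, zone=QE: no b row matches, row kept with b columns NULL.
- cust_id=9, zone=BQ: no b row matches, row kept with b columns NULL.
- cust_id=4, zone=UI: 2 matching b row(s), so 2 row(s) emitted.
- cust_id=1, zone=BQ: no b row matches, row kept with b columns NULL.
- cust_id=4, zone=BQ: 1 matching b row(s), so 1 row(s) emitted.
- cust_id=7, zone=QE: no b row matches, row kept with b columns NULL.
- cust_id=9, zone=BQ: no b row matches, row kept with b columns NULL.
- cust_id=5, zone=UI: no b row matches, row kept with b columns NULL.
- cust_id=4, zone=UI: 2 matching b row(s), so 2 row(s) emitted.
- 3 row(s) from b found no a partner → padded with NULL.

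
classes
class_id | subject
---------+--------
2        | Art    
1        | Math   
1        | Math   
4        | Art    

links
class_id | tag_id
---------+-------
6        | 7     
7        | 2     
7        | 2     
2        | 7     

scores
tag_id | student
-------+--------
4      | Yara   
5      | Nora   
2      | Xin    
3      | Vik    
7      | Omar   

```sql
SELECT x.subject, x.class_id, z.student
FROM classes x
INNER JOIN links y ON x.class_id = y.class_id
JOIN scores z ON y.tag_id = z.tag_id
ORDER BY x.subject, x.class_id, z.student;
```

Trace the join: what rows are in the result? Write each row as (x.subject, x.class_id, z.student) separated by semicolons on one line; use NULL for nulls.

Evaluate left to right. First `classes x INNER JOIN links y` on class_id: 1 row(s).
Then INNER JOIN `scores z` on tag_id: keep only rows whose y.tag_id appears in z.

(Art, 2, Omar)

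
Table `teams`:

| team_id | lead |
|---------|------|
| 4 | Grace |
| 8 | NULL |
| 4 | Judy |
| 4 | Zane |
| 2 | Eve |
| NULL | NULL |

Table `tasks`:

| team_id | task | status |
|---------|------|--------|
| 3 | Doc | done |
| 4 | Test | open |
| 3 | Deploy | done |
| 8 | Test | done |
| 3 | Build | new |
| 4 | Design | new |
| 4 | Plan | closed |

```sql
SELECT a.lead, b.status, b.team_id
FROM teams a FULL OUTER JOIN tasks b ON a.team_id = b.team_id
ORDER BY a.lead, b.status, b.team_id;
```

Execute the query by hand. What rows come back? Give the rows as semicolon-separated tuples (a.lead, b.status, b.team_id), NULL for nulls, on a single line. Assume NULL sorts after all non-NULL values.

FULL OUTER JOIN keeps every row from both sides; unmatched rows get NULL for the other side's columns.
Matching on a.team_id = b.team_id. A NULL in a compared column never satisfies the condition.
Matched pairs: 10; unmatched a rows kept: 2; unmatched b rows kept: 3.

(Eve, NULL, NULL); (Grace, closed, 4); (Grace, new, 4); (Grace, open, 4); (Judy, closed, 4); (Judy, new, 4); (Judy, open, 4); (Zane, closed, 4); (Zane, new, 4); (Zane, open, 4); (NULL, done, 3); (NULL, done, 3); (NULL, done, 8); (NULL, new, 3); (NULL, NULL, NULL)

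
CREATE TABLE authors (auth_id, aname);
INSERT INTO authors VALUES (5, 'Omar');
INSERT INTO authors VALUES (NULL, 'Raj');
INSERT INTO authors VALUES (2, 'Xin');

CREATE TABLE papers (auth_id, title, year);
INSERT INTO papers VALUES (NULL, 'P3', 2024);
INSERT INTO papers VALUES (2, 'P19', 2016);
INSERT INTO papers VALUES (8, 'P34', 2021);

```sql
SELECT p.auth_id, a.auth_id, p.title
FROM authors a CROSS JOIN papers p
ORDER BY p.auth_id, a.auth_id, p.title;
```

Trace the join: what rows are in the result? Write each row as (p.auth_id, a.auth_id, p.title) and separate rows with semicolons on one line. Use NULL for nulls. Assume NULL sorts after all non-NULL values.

(2, 2, P19); (2, 5, P19); (2, NULL, P19); (8, 2, P34); (8, 5, P34); (8, NULL, P34); (NULL, 2, P3); (NULL, 5, P3); (NULL, NULL, P3)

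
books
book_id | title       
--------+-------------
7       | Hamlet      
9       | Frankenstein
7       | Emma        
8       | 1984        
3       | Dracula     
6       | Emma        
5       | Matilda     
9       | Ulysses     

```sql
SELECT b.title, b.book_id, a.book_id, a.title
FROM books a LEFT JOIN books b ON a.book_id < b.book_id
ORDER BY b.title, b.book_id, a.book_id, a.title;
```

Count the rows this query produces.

LEFT JOIN keeps every row from `books a`; unmatched rows get NULL for `books b`'s columns.
Matching on a.book_id < b.book_id.
- a row (book_id=7): matches 3 b row(s) → 3 output row(s).
- a row (book_id=9): no match → kept, b columns NULL.
- a row (book_id=7): matches 3 b row(s) → 3 output row(s).
- a row (book_id=8): matches 2 b row(s) → 2 output row(s).
- a row (book_id=3): matches 7 b row(s) → 7 output row(s).
- a row (book_id=6): matches 5 b row(s) → 5 output row(s).
- a row (book_id=5): matches 6 b row(s) → 6 output row(s).
- a row (book_id=9): no match → kept, b columns NULL.
Total: 26 matched + 2 padded = 28 rows.

28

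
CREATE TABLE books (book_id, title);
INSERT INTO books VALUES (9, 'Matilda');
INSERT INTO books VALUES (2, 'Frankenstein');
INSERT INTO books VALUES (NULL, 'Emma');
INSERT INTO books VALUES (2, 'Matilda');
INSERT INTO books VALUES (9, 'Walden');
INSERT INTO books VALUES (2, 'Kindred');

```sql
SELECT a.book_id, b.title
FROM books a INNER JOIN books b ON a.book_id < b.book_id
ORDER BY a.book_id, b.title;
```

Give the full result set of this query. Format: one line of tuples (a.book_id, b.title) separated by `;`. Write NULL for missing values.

INNER JOIN keeps only pairs where the ON condition holds.
Matching on a.book_id < b.book_id. A NULL in a compared column never satisfies the condition.
- book_id=9: no matching b row, dropped.
- book_id=2: 2 matching b row(s), so 2 row(s) emitted.
- book_id=NULL: no matching b row, dropped.
- book_id=2: 2 matching b row(s), so 2 row(s) emitted.
- book_id=9: no matching b row, dropped.
- book_id=2: 2 matching b row(s), so 2 row(s) emitted.
After projecting and ordering:
a.book_id | b.title
2 | Matilda
2 | Matilda
2 | Matilda
2 | Walden
2 | Walden
2 | Walden

(2, Matilda); (2, Matilda); (2, Matilda); (2, Walden); (2, Walden); (2, Walden)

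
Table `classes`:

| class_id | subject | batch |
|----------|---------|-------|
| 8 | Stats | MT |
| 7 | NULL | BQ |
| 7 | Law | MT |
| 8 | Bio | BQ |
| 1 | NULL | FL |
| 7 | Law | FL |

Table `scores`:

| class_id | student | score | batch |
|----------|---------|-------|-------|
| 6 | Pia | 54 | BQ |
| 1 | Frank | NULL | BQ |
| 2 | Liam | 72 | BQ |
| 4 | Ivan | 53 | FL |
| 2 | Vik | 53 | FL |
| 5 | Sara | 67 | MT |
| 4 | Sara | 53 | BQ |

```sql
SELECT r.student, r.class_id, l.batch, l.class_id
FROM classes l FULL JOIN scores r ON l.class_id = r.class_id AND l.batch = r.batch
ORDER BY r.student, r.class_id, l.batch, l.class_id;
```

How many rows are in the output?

13

FULL OUTER JOIN keeps every row from both sides; unmatched rows get NULL for the other side's columns.
Matching on l.class_id = r.class_id AND l.batch = r.batch.
Matched pairs: 0; unmatched l rows kept: 6; unmatched r rows kept: 7.
Total: 0 matched + 13 padded = 13 rows.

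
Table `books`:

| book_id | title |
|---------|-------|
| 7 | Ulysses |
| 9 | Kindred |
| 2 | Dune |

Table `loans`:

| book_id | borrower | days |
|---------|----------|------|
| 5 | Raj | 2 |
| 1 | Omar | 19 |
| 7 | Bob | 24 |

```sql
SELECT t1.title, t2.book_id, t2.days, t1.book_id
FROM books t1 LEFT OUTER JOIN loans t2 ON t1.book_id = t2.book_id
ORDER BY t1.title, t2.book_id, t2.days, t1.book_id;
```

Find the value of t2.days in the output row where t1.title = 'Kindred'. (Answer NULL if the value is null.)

NULL

LEFT JOIN keeps every row from `books`; unmatched rows get NULL for `loans`'s columns.
Matching on t1.book_id = t2.book_id.
- t1[0] book_id=7 → 1 match(es) in t2 → 1 row(s).
- t1[1] book_id=9 → no match; kept with NULLs on the t2 side.
- t1[2] book_id=2 → no match; kept with NULLs on the t2 side.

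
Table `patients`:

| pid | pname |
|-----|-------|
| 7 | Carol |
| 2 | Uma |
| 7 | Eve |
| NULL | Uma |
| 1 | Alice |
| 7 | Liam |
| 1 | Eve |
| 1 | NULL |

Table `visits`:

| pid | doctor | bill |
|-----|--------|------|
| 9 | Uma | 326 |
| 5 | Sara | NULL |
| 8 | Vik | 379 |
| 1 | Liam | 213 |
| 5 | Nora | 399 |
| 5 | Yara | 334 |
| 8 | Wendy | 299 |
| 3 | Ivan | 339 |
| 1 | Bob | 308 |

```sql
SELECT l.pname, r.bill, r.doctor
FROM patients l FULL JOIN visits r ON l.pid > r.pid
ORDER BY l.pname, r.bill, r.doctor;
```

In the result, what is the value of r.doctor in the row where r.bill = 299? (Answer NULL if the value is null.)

Wendy

FULL OUTER JOIN keeps every row from both sides; unmatched rows get NULL for the other side's columns.
Matching on l.pid > r.pid. A NULL in a compared column never satisfies the condition.
Matched pairs: 20; unmatched l rows kept: 4; unmatched r rows kept: 3.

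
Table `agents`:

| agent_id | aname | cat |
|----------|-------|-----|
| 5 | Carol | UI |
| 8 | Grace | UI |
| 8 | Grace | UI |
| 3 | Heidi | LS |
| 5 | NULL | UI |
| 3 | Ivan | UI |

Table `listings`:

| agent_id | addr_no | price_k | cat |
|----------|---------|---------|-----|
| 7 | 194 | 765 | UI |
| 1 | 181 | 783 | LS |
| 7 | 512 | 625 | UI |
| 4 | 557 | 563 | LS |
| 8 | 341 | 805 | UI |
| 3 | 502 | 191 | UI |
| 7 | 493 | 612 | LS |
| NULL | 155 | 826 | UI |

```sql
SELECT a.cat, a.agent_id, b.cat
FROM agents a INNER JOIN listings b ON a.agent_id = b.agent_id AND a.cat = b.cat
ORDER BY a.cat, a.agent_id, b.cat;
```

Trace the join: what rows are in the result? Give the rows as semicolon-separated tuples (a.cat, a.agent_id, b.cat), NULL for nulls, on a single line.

INNER JOIN keeps only pairs where the ON condition holds.
Matching on a.agent_id = b.agent_id AND a.cat = b.cat. A NULL in a compared column never satisfies the condition.
- a row (agent_id=5, cat=UI): no match → dropped.
- a row (agent_id=8, cat=UI): matches 1 b row(s) → 1 output row(s).
- a row (agent_id=8, cat=UI): matches 1 b row(s) → 1 output row(s).
- a row (agent_id=3, cat=LS): no match → dropped.
- a row (agent_id=5, cat=UI): no match → dropped.
- a row (agent_id=3, cat=UI): matches 1 b row(s) → 1 output row(s).
After projecting and ordering:
a.cat | a.agent_id | b.cat
UI | 3 | UI
UI | 8 | UI
UI | 8 | UI

(UI, 3, UI); (UI, 8, UI); (UI, 8, UI)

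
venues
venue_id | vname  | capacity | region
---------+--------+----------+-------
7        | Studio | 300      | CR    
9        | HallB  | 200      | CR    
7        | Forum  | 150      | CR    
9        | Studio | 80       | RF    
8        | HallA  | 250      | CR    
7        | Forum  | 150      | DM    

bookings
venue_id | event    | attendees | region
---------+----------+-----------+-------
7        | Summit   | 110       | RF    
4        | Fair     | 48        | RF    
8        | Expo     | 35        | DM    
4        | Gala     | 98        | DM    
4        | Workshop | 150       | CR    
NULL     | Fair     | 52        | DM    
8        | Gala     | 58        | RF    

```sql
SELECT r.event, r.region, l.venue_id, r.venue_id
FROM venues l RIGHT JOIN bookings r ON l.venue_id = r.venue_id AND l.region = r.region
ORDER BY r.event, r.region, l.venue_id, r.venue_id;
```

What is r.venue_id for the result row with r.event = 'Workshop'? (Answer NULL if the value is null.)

RIGHT JOIN keeps every row from `bookings`; unmatched rows get NULL for `venues`'s columns.
Matching on l.venue_id = r.venue_id AND l.region = r.region. A NULL in a compared column never satisfies the condition.
- l[0] venue_id=7, region=CR → no match.
- l[1] venue_id=9, region=CR → no match.
- l[2] venue_id=7, region=CR → no match.
- l[3] venue_id=9, region=RF → no match.
- l[4] venue_id=8, region=CR → no match.
- l[5] venue_id=7, region=DM → no match.
- plus 7 unmatched r row(s), each kept with NULL l columns.

4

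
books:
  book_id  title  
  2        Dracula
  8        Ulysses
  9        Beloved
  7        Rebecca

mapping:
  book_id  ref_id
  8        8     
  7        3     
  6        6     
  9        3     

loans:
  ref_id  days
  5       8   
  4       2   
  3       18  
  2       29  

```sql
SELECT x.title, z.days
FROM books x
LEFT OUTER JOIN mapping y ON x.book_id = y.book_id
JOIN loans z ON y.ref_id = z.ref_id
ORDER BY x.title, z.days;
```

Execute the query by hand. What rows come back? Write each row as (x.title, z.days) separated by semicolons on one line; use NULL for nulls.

(Beloved, 18); (Rebecca, 18)

Joins associate left-to-right: books LEFT JOIN mapping on book_id gives 4 intermediate row(s).
Then INNER JOIN `loans z` on ref_id: keep only rows whose y.ref_id appears in z.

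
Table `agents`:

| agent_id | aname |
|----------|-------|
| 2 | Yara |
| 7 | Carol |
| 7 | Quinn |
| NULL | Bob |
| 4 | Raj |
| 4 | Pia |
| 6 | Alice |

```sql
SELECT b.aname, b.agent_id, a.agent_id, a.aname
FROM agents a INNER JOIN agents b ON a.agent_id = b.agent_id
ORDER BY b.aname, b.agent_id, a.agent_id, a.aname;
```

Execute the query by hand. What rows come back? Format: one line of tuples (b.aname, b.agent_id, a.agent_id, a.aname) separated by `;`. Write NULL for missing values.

(Alice, 6, 6, Alice); (Carol, 7, 7, Carol); (Carol, 7, 7, Quinn); (Pia, 4, 4, Pia); (Pia, 4, 4, Raj); (Quinn, 7, 7, Carol); (Quinn, 7, 7, Quinn); (Raj, 4, 4, Pia); (Raj, 4, 4, Raj); (Yara, 2, 2, Yara)

INNER JOIN keeps only pairs where the ON condition holds.
Matching on a.agent_id = b.agent_id. A NULL in a compared column never satisfies the condition.
Matched pairs: 10.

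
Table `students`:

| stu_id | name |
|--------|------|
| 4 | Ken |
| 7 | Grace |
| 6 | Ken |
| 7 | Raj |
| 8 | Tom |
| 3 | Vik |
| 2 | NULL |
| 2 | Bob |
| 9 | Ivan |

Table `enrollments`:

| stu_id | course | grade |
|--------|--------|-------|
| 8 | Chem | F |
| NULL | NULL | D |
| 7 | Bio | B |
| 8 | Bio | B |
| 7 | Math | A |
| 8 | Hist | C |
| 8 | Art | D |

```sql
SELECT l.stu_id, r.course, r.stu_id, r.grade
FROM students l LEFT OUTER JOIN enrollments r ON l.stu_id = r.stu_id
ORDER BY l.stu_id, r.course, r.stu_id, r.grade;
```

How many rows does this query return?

LEFT JOIN keeps every row from `students`; unmatched rows get NULL for `enrollments`'s columns.
Matching on l.stu_id = r.stu_id. A NULL in a compared column never satisfies the condition.
- l row (stu_id=4): no match → kept, r columns NULL.
- l row (stu_id=7): matches 2 r row(s) → 2 output row(s).
- l row (stu_id=6): no match → kept, r columns NULL.
- l row (stu_id=7): matches 2 r row(s) → 2 output row(s).
- l row (stu_id=8): matches 4 r row(s) → 4 output row(s).
- l row (stu_id=3): no match → kept, r columns NULL.
- l row (stu_id=2): no match → kept, r columns NULL.
- l row (stu_id=2): no match → kept, r columns NULL.
- l row (stu_id=9): no match → kept, r columns NULL.
Total: 8 matched + 6 padded = 14 rows.

14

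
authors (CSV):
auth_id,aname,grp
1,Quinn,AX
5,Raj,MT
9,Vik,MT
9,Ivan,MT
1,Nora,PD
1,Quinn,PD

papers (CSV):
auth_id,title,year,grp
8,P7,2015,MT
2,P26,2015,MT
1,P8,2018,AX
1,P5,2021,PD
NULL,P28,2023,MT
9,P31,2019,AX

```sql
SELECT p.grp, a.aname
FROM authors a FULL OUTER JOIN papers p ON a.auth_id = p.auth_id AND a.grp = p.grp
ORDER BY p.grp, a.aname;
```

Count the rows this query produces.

FULL OUTER JOIN keeps every row from both sides; unmatched rows get NULL for the other side's columns.
Matching on a.auth_id = p.auth_id AND a.grp = p.grp. A NULL in a compared column never satisfies the condition.
- a row (auth_id=1, grp=AX): matches 1 p row(s) → 1 output row(s).
- a row (auth_id=5, grp=MT): no match → kept, p columns NULL.
- a row (auth_id=9, grp=MT): no match → kept, p columns NULL.
- a row (auth_id=9, grp=MT): no match → kept, p columns NULL.
- a row (auth_id=1, grp=PD): matches 1 p row(s) → 1 output row(s).
- a row (auth_id=1, grp=PD): matches 1 p row(s) → 1 output row(s).
- 4 row(s) from p found no a partner → padded with NULL.
Total: 3 matched + 7 padded = 10 rows.

10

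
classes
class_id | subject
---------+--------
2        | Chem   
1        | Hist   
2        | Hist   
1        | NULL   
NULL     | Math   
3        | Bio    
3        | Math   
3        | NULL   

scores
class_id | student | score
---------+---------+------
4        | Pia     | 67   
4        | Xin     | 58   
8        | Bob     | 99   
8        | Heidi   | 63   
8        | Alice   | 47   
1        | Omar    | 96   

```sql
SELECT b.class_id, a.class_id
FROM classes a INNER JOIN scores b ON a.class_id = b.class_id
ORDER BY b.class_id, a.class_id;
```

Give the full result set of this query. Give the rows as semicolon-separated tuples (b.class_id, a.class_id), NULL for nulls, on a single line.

INNER JOIN keeps only pairs where the ON condition holds.
Matching on a.class_id = b.class_id. A NULL in a compared column never satisfies the condition.
Matched pairs: 2.

(1, 1); (1, 1)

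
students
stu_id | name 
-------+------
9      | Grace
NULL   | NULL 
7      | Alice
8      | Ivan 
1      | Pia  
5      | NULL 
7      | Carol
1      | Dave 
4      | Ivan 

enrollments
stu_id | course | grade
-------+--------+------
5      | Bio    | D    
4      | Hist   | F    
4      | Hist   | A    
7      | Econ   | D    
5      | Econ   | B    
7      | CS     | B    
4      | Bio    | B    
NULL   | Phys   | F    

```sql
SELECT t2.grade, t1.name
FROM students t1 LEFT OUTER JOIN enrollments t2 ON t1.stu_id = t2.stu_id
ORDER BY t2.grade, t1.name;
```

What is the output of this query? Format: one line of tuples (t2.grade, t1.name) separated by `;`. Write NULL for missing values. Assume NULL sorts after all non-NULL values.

(A, Ivan); (B, Alice); (B, Carol); (B, Ivan); (B, NULL); (D, Alice); (D, Carol); (D, NULL); (F, Ivan); (NULL, Dave); (NULL, Grace); (NULL, Ivan); (NULL, Pia); (NULL, NULL)

LEFT JOIN keeps every row from `students`; unmatched rows get NULL for `enrollments`'s columns.
Matching on t1.stu_id = t2.stu_id. A NULL in a compared column never satisfies the condition.
Matched pairs: 9; unmatched t1 rows kept: 5.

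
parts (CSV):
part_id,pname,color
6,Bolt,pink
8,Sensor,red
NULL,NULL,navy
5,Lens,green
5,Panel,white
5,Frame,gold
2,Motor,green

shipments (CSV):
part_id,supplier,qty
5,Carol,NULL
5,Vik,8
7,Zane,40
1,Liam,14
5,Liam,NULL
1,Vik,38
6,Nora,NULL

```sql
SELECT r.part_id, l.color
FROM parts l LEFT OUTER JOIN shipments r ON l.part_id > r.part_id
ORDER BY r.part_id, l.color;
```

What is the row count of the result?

LEFT JOIN keeps every row from `parts`; unmatched rows get NULL for `shipments`'s columns.
Matching on l.part_id > r.part_id. A NULL in a compared column never satisfies the condition.
Matched pairs: 20; unmatched l rows kept: 1.
Total: 20 matched + 1 padded = 21 rows.

21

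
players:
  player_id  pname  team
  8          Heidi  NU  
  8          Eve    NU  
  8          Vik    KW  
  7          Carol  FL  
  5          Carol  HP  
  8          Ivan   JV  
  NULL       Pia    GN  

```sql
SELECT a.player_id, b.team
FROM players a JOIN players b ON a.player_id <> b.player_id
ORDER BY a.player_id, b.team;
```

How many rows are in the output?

18

INNER JOIN keeps only pairs where the ON condition holds.
Matching on a.player_id <> b.player_id. A NULL in a compared column never satisfies the condition.
Matched pairs: 18.
Total: 18 rows.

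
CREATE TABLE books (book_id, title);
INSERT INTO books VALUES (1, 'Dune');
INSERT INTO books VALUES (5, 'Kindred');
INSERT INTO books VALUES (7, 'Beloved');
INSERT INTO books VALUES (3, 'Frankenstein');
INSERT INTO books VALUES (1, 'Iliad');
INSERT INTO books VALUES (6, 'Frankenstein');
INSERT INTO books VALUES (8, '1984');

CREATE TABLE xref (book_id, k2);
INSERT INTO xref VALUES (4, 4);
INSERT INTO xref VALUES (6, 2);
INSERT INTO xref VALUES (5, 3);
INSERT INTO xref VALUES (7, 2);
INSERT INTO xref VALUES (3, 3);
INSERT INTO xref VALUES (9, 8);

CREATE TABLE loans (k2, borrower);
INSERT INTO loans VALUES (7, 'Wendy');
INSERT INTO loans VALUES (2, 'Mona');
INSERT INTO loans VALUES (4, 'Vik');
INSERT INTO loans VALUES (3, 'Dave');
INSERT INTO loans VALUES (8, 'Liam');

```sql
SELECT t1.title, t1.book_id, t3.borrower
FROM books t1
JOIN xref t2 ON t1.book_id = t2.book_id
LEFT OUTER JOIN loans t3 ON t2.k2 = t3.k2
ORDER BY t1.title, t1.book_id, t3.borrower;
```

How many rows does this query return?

4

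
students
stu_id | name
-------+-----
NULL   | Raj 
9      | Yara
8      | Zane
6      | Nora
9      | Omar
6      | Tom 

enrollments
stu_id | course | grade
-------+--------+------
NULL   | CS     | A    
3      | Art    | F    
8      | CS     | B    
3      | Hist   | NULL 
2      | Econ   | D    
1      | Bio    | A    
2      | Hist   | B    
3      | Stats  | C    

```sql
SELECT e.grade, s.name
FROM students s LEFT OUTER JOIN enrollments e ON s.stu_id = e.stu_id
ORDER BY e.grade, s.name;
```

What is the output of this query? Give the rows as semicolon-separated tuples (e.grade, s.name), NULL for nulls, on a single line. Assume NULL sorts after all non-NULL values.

(B, Zane); (NULL, Nora); (NULL, Omar); (NULL, Raj); (NULL, Tom); (NULL, Yara)

LEFT JOIN keeps every row from `students`; unmatched rows get NULL for `enrollments`'s columns.
Matching on s.stu_id = e.stu_id. A NULL in a compared column never satisfies the condition.
- s[0] stu_id=NULL → no match; kept with NULLs on the e side.
- s[1] stu_id=9 → no match; kept with NULLs on the e side.
- s[2] stu_id=8 → 1 match(es) in e → 1 row(s).
- s[3] stu_id=6 → no match; kept with NULLs on the e side.
- s[4] stu_id=9 → no match; kept with NULLs on the e side.
- s[5] stu_id=6 → no match; kept with NULLs on the e side.
After projecting and ordering:
e.grade | s.name
B | Zane
NULL | Nora
NULL | Omar
NULL | Raj
NULL | Tom
NULL | Yara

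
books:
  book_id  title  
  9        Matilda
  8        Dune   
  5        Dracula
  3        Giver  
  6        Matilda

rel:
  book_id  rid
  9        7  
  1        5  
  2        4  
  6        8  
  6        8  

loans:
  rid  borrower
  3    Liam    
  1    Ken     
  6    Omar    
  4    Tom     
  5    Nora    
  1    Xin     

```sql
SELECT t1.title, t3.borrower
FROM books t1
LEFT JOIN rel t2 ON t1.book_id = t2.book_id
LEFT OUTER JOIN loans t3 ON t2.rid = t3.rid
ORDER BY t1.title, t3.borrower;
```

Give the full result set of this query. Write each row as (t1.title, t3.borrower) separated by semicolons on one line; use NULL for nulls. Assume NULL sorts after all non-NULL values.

(Dracula, NULL); (Dune, NULL); (Giver, NULL); (Matilda, NULL); (Matilda, NULL); (Matilda, NULL)

Joins associate left-to-right: books LEFT JOIN rel on book_id gives 6 intermediate row(s).
Then LEFT JOIN `loans t3` on rid: each of those 6 rows is kept; rows whose t2.rid has no match in t3 get NULL for t3's columns.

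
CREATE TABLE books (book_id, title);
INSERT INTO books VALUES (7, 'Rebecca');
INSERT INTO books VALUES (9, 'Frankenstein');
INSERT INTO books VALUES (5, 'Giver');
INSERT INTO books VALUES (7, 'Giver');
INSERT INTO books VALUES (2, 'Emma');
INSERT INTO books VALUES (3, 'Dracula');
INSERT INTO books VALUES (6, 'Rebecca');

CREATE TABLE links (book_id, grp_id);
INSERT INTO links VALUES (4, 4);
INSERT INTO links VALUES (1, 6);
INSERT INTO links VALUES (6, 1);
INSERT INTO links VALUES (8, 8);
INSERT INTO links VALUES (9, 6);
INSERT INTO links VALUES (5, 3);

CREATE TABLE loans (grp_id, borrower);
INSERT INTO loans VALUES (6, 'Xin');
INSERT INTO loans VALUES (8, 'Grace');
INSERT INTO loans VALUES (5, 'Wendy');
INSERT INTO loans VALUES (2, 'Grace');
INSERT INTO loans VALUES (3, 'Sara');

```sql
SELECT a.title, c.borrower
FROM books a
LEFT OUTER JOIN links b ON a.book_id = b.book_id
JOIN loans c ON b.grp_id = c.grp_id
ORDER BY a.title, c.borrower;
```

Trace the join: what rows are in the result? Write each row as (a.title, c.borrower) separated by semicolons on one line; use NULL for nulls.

Step 1 — a LEFT JOIN b on book_id → 7 row(s).
Then INNER JOIN `loans c` on grp_id: keep only rows whose b.grp_id appears in c.

(Frankenstein, Xin); (Giver, Sara)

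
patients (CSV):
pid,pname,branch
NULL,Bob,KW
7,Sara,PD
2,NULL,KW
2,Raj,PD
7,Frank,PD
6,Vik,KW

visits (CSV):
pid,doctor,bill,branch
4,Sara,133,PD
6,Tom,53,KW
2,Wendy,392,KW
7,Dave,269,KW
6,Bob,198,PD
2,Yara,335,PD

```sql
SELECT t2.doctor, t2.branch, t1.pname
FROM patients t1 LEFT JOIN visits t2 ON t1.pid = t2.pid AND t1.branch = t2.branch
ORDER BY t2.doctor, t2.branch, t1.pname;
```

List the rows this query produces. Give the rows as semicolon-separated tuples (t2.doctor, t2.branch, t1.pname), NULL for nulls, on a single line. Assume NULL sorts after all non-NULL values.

(Tom, KW, Vik); (Wendy, KW, NULL); (Yara, PD, Raj); (NULL, NULL, Bob); (NULL, NULL, Frank); (NULL, NULL, Sara)

LEFT JOIN keeps every row from `patients`; unmatched rows get NULL for `visits`'s columns.
Matching on t1.pid = t2.pid AND t1.branch = t2.branch. A NULL in a compared column never satisfies the condition.
Matched pairs: 3; unmatched t1 rows kept: 3.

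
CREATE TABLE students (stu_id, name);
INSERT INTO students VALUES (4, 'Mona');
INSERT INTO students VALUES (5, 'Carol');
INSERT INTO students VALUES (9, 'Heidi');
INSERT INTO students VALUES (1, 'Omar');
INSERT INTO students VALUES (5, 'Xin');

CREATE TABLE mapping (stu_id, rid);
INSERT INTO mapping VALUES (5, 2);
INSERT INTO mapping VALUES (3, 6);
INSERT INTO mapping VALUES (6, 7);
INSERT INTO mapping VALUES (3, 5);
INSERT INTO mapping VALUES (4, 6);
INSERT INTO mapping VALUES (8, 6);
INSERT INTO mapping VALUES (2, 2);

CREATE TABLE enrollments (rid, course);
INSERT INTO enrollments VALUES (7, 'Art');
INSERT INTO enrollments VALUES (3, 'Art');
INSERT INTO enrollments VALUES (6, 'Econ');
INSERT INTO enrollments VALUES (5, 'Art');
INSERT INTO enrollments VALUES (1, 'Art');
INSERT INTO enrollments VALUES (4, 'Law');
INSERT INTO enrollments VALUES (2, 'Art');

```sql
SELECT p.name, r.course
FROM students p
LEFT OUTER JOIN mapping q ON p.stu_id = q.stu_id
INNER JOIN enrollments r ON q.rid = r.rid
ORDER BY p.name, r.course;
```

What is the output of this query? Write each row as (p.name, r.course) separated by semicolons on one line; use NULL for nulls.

(Carol, Art); (Mona, Econ); (Xin, Art)

Joins associate left-to-right: students LEFT JOIN mapping on stu_id gives 5 intermediate row(s).
Then INNER JOIN `enrollments r` on rid: keep only rows whose q.rid appears in r.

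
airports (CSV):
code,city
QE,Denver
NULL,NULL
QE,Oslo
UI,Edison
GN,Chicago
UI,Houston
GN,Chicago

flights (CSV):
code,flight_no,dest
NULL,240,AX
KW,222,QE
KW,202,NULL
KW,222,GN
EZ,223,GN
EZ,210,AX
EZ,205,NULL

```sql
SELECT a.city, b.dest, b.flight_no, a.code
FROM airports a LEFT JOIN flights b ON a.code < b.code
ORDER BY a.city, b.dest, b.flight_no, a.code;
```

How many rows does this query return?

LEFT JOIN keeps every row from `airports`; unmatched rows get NULL for `flights`'s columns.
Matching on a.code < b.code. A NULL in a compared column never satisfies the condition.
- a row (code=QE): no match → kept, b columns NULL.
- a row (code=NULL): no match → kept, b columns NULL.
- a row (code=QE): no match → kept, b columns NULL.
- a row (code=UI): no match → kept, b columns NULL.
- a row (code=GN): matches 3 b row(s) → 3 output row(s).
- a row (code=UI): no match → kept, b columns NULL.
- a row (code=GN): matches 3 b row(s) → 3 output row(s).
Total: 6 matched + 5 padded = 11 rows.

11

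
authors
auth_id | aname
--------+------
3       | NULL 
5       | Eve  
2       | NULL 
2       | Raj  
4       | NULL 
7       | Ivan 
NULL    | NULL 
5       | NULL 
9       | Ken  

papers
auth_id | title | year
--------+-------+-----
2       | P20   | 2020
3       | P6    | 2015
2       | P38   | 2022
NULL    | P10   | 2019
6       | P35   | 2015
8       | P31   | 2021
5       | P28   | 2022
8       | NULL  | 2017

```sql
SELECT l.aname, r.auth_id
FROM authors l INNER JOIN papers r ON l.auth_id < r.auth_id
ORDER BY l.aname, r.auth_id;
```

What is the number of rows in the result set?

26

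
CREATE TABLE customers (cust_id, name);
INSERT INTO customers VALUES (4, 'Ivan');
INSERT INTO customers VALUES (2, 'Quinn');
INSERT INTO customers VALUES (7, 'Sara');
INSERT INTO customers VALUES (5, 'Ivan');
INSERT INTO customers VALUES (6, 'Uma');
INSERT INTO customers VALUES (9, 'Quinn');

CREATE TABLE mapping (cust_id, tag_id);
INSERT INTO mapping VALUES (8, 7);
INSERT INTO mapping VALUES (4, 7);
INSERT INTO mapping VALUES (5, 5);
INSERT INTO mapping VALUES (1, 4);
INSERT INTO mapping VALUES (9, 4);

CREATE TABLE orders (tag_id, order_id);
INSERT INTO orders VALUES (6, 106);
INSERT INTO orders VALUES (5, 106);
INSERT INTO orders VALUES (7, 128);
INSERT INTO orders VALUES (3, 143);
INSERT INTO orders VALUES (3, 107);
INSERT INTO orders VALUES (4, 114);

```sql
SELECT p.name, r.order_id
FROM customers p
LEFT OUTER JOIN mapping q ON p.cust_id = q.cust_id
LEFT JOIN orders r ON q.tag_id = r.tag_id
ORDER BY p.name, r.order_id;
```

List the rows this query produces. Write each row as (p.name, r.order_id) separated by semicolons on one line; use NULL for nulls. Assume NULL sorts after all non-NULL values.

Step 1 — p LEFT JOIN q on cust_id → 6 row(s).
Then LEFT JOIN `orders r` on tag_id: each of those 6 rows is kept; rows whose q.tag_id has no match in r get NULL for r's columns.

(Ivan, 106); (Ivan, 128); (Quinn, 114); (Quinn, NULL); (Sara, NULL); (Uma, NULL)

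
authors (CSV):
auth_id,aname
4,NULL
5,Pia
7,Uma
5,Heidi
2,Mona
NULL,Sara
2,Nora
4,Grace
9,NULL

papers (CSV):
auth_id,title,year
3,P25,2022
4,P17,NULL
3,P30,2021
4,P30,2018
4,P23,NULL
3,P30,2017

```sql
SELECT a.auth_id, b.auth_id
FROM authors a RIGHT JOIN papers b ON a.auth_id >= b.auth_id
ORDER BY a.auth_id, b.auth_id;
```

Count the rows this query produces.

36

RIGHT JOIN keeps every row from `papers`; unmatched rows get NULL for `authors`'s columns.
Matching on a.auth_id >= b.auth_id. A NULL in a compared column never satisfies the condition.
- a[0] auth_id=4 → 6 match(es) in b → 6 row(s).
- a[1] auth_id=5 → 6 match(es) in b → 6 row(s).
- a[2] auth_id=7 → 6 match(es) in b → 6 row(s).
- a[3] auth_id=5 → 6 match(es) in b → 6 row(s).
- a[4] auth_id=2 → no match.
- a[5] auth_id=NULL → no match.
- a[6] auth_id=2 → no match.
- a[7] auth_id=4 → 6 match(es) in b → 6 row(s).
- a[8] auth_id=9 → 6 match(es) in b → 6 row(s).
- every b row matched at least one a row.
Total: 36 rows.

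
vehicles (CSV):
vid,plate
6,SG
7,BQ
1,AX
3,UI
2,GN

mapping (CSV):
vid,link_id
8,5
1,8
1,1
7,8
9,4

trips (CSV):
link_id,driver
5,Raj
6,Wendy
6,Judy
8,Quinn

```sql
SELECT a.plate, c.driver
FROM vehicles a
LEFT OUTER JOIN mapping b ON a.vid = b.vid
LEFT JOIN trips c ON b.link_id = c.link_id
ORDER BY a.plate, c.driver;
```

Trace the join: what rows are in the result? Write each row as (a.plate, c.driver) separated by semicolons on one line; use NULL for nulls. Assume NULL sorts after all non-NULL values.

Joins associate left-to-right: vehicles LEFT JOIN mapping on vid gives 6 intermediate row(s).
Then LEFT JOIN `trips c` on link_id: each of those 6 rows is kept; rows whose b.link_id has no match in c get NULL for c's columns.

(AX, Quinn); (AX, NULL); (BQ, Quinn); (GN, NULL); (SG, NULL); (UI, NULL)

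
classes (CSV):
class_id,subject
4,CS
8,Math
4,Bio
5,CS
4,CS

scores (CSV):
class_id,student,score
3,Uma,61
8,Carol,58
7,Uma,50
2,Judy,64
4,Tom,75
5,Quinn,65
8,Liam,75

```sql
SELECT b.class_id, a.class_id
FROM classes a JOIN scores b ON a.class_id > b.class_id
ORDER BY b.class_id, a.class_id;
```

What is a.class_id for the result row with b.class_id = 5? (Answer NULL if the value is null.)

INNER JOIN keeps only pairs where the ON condition holds.
Matching on a.class_id > b.class_id.
- a (class_id=4) pairs with 2 row(s) of b.
- a (class_id=8) pairs with 5 row(s) of b.
- a (class_id=4) pairs with 2 row(s) of b.
- a (class_id=5) pairs with 3 row(s) of b.
- a (class_id=4) pairs with 2 row(s) of b.

8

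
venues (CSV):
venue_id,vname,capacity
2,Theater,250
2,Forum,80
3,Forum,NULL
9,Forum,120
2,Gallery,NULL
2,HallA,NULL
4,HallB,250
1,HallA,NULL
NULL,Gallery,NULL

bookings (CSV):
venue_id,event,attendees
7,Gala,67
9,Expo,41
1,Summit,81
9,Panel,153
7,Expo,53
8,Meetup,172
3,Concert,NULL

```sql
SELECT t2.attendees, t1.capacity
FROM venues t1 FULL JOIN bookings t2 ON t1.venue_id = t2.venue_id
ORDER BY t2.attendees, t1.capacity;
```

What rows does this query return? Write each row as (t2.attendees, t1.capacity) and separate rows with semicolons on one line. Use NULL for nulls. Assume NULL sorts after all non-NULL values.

FULL OUTER JOIN keeps every row from both sides; unmatched rows get NULL for the other side's columns.
Matching on t1.venue_id = t2.venue_id. A NULL in a compared column never satisfies the condition.
- venue_id=2: no t2 row matches, row kept with t2 columns NULL.
- venue_id=2: no t2 row matches, row kept with t2 columns NULL.
- venue_id=3: 1 matching t2 row(s), so 1 row(s) emitted.
- venue_id=9: 2 matching t2 row(s), so 2 row(s) emitted.
- venue_id=2: no t2 row matches, row kept with t2 columns NULL.
- venue_id=2: no t2 row matches, row kept with t2 columns NULL.
- venue_id=4: no t2 row matches, row kept with t2 columns NULL.
- venue_id=1: 1 matching t2 row(s), so 1 row(s) emitted.
- venue_id=NULL: no t2 row matches, row kept with t2 columns NULL.
- plus 3 unmatched t2 row(s), each kept with NULL t1 columns.

(41, 120); (53, NULL); (67, NULL); (81, NULL); (153, 120); (172, NULL); (NULL, 80); (NULL, 250); (NULL, 250); (NULL, NULL); (NULL, NULL); (NULL, NULL); (NULL, NULL)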